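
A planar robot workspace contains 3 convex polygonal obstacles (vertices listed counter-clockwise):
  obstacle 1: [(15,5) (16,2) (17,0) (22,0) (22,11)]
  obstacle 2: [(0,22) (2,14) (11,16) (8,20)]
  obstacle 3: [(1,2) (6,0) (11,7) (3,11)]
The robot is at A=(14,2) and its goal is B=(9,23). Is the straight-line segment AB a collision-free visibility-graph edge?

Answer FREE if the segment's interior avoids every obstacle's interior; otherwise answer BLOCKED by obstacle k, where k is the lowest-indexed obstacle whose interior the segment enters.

BLOCKED by obstacle 2

Obstacle 1 [(15,5) (16,2) (17,0) (22,0) (22,11)]:
  edge (15,5)–(16,2): clear
  edge (16,2)–(17,0): clear
  edge (17,0)–(22,0): clear
  edge (22,0)–(22,11): clear
  edge (22,11)–(15,5): clear
  midpoint (23/2,25/2) outside
  → clear
Obstacle 2 [(0,22) (2,14) (11,16) (8,20)]:
  edge (0,22)–(2,14): clear
  edge (2,14)–(11,16): crosses AB
  edge (11,16)–(8,20): crosses AB
  edge (8,20)–(0,22): clear
  → BLOCKED
Obstacle 3 [(1,2) (6,0) (11,7) (3,11)]:
  edge (1,2)–(6,0): clear
  edge (6,0)–(11,7): clear
  edge (11,7)–(3,11): clear
  edge (3,11)–(1,2): clear
  midpoint (23/2,25/2) outside
  → clear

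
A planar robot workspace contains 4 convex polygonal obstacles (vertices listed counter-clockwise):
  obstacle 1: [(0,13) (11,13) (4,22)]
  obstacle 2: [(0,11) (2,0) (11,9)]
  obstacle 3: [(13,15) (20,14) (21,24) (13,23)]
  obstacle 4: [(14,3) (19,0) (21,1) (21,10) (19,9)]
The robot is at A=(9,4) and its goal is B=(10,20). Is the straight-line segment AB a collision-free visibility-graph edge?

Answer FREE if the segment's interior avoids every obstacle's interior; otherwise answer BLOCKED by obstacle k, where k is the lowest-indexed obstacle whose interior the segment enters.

BLOCKED by obstacle 1

Obstacle 1 [(0,13) (11,13) (4,22)]:
  edge (0,13)–(11,13): crosses AB
  edge (11,13)–(4,22): crosses AB
  edge (4,22)–(0,13): clear
  → BLOCKED
Obstacle 2 [(0,11) (2,0) (11,9)]:
  edge (0,11)–(2,0): clear
  edge (2,0)–(11,9): crosses AB
  edge (11,9)–(0,11): crosses AB
  → BLOCKED
Obstacle 3 [(13,15) (20,14) (21,24) (13,23)]:
  edge (13,15)–(20,14): clear
  edge (20,14)–(21,24): clear
  edge (21,24)–(13,23): clear
  edge (13,23)–(13,15): clear
  midpoint (19/2,12) outside
  → clear
Obstacle 4 [(14,3) (19,0) (21,1) (21,10) (19,9)]:
  edge (14,3)–(19,0): clear
  edge (19,0)–(21,1): clear
  edge (21,1)–(21,10): clear
  edge (21,10)–(19,9): clear
  edge (19,9)–(14,3): clear
  midpoint (19/2,12) outside
  → clear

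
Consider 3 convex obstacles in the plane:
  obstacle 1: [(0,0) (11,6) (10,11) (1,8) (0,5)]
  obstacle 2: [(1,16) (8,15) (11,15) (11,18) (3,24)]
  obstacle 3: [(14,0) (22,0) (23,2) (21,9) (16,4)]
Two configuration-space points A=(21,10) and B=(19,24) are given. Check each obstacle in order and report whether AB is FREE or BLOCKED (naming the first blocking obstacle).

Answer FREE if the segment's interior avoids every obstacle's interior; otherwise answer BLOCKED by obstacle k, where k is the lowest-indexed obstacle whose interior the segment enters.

FREE

Obstacle 1 [(0,0) (11,6) (10,11) (1,8) (0,5)]:
  edge (0,0)–(11,6): clear
  edge (11,6)–(10,11): clear
  edge (10,11)–(1,8): clear
  edge (1,8)–(0,5): clear
  edge (0,5)–(0,0): clear
  midpoint (20,17) outside
  → clear
Obstacle 2 [(1,16) (8,15) (11,15) (11,18) (3,24)]:
  edge (1,16)–(8,15): clear
  edge (8,15)–(11,15): clear
  edge (11,15)–(11,18): clear
  edge (11,18)–(3,24): clear
  edge (3,24)–(1,16): clear
  midpoint (20,17) outside
  → clear
Obstacle 3 [(14,0) (22,0) (23,2) (21,9) (16,4)]:
  edge (14,0)–(22,0): clear
  edge (22,0)–(23,2): clear
  edge (23,2)–(21,9): clear
  edge (21,9)–(16,4): clear
  edge (16,4)–(14,0): clear
  midpoint (20,17) outside
  → clear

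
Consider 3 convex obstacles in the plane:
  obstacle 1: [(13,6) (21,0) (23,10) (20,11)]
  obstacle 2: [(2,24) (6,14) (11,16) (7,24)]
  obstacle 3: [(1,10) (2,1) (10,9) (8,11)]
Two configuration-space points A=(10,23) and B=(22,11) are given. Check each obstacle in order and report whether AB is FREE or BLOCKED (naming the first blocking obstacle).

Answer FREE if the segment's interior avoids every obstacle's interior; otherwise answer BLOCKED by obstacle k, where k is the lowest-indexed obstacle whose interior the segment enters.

Obstacle 1 [(13,6) (21,0) (23,10) (20,11)]:
  edge (13,6)–(21,0): clear
  edge (21,0)–(23,10): clear
  edge (23,10)–(20,11): clear
  edge (20,11)–(13,6): clear
  midpoint (16,17) outside
  → clear
Obstacle 2 [(2,24) (6,14) (11,16) (7,24)]:
  edge (2,24)–(6,14): clear
  edge (6,14)–(11,16): clear
  edge (11,16)–(7,24): clear
  edge (7,24)–(2,24): clear
  midpoint (16,17) outside
  → clear
Obstacle 3 [(1,10) (2,1) (10,9) (8,11)]:
  edge (1,10)–(2,1): clear
  edge (2,1)–(10,9): clear
  edge (10,9)–(8,11): clear
  edge (8,11)–(1,10): clear
  midpoint (16,17) outside
  → clear

FREE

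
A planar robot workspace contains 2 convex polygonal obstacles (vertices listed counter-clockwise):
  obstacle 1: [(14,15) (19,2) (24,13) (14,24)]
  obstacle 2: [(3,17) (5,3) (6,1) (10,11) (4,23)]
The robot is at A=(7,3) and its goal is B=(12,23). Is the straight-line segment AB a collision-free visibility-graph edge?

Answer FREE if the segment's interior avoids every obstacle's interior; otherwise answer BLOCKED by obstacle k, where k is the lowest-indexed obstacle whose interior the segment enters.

Obstacle 1 [(14,15) (19,2) (24,13) (14,24)]:
  edge (14,15)–(19,2): clear
  edge (19,2)–(24,13): clear
  edge (24,13)–(14,24): clear
  edge (14,24)–(14,15): clear
  midpoint (19/2,13) outside
  → clear
Obstacle 2 [(3,17) (5,3) (6,1) (10,11) (4,23)]:
  edge (3,17)–(5,3): clear
  edge (5,3)–(6,1): clear
  edge (6,1)–(10,11): crosses AB
  edge (10,11)–(4,23): crosses AB
  edge (4,23)–(3,17): clear
  → BLOCKED

BLOCKED by obstacle 2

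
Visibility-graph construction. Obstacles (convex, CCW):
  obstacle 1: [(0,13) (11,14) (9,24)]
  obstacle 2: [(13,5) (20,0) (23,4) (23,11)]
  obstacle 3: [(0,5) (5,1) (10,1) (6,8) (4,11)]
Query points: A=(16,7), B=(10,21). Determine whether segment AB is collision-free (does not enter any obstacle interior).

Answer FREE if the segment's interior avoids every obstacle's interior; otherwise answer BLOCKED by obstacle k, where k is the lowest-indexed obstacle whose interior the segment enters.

Obstacle 1 [(0,13) (11,14) (9,24)]:
  edge (0,13)–(11,14): clear
  edge (11,14)–(9,24): clear
  edge (9,24)–(0,13): clear
  midpoint (13,14) outside
  → clear
Obstacle 2 [(13,5) (20,0) (23,4) (23,11)]:
  edge (13,5)–(20,0): clear
  edge (20,0)–(23,4): clear
  edge (23,4)–(23,11): clear
  edge (23,11)–(13,5): clear
  midpoint (13,14) outside
  → clear
Obstacle 3 [(0,5) (5,1) (10,1) (6,8) (4,11)]:
  edge (0,5)–(5,1): clear
  edge (5,1)–(10,1): clear
  edge (10,1)–(6,8): clear
  edge (6,8)–(4,11): clear
  edge (4,11)–(0,5): clear
  midpoint (13,14) outside
  → clear

FREE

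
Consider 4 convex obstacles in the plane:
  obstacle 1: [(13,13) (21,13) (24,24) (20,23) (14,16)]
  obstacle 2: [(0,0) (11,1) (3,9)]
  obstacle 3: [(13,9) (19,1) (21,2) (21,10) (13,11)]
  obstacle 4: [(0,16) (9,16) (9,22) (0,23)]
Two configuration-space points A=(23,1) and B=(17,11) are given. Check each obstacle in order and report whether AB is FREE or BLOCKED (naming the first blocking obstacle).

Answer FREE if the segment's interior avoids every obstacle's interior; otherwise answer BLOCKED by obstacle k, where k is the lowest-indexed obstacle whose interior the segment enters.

Obstacle 1 [(13,13) (21,13) (24,24) (20,23) (14,16)]:
  edge (13,13)–(21,13): clear
  edge (21,13)–(24,24): clear
  edge (24,24)–(20,23): clear
  edge (20,23)–(14,16): clear
  edge (14,16)–(13,13): clear
  midpoint (20,6) outside
  → clear
Obstacle 2 [(0,0) (11,1) (3,9)]:
  edge (0,0)–(11,1): clear
  edge (11,1)–(3,9): clear
  edge (3,9)–(0,0): clear
  midpoint (20,6) outside
  → clear
Obstacle 3 [(13,9) (19,1) (21,2) (21,10) (13,11)]:
  edge (13,9)–(19,1): clear
  edge (19,1)–(21,2): clear
  edge (21,2)–(21,10): crosses AB
  edge (21,10)–(13,11): crosses AB
  edge (13,11)–(13,9): clear
  → BLOCKED
Obstacle 4 [(0,16) (9,16) (9,22) (0,23)]:
  edge (0,16)–(9,16): clear
  edge (9,16)–(9,22): clear
  edge (9,22)–(0,23): clear
  edge (0,23)–(0,16): clear
  midpoint (20,6) outside
  → clear

BLOCKED by obstacle 3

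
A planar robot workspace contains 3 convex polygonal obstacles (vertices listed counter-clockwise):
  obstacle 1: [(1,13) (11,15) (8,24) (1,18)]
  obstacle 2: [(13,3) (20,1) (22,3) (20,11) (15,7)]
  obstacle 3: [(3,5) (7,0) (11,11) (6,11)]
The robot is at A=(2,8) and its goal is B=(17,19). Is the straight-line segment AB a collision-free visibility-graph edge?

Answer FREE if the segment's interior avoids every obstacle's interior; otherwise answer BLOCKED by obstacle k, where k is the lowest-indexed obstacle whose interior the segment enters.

BLOCKED by obstacle 3

Obstacle 1 [(1,13) (11,15) (8,24) (1,18)]:
  edge (1,13)–(11,15): clear
  edge (11,15)–(8,24): clear
  edge (8,24)–(1,18): clear
  edge (1,18)–(1,13): clear
  midpoint (19/2,27/2) outside
  → clear
Obstacle 2 [(13,3) (20,1) (22,3) (20,11) (15,7)]:
  edge (13,3)–(20,1): clear
  edge (20,1)–(22,3): clear
  edge (22,3)–(20,11): clear
  edge (20,11)–(15,7): clear
  edge (15,7)–(13,3): clear
  midpoint (19/2,27/2) outside
  → clear
Obstacle 3 [(3,5) (7,0) (11,11) (6,11)]:
  edge (3,5)–(7,0): clear
  edge (7,0)–(11,11): clear
  edge (11,11)–(6,11): crosses AB
  edge (6,11)–(3,5): crosses AB
  → BLOCKED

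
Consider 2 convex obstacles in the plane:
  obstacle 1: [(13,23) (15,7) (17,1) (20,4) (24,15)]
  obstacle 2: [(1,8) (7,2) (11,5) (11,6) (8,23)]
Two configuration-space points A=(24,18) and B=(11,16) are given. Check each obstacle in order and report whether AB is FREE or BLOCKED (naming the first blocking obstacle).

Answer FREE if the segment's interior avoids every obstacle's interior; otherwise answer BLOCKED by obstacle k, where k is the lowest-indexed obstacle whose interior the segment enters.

Obstacle 1 [(13,23) (15,7) (17,1) (20,4) (24,15)]:
  edge (13,23)–(15,7): crosses AB
  edge (15,7)–(17,1): clear
  edge (17,1)–(20,4): clear
  edge (20,4)–(24,15): clear
  edge (24,15)–(13,23): crosses AB
  → BLOCKED
Obstacle 2 [(1,8) (7,2) (11,5) (11,6) (8,23)]:
  edge (1,8)–(7,2): clear
  edge (7,2)–(11,5): clear
  edge (11,5)–(11,6): clear
  edge (11,6)–(8,23): clear
  edge (8,23)–(1,8): clear
  midpoint (35/2,17) outside
  → clear

BLOCKED by obstacle 1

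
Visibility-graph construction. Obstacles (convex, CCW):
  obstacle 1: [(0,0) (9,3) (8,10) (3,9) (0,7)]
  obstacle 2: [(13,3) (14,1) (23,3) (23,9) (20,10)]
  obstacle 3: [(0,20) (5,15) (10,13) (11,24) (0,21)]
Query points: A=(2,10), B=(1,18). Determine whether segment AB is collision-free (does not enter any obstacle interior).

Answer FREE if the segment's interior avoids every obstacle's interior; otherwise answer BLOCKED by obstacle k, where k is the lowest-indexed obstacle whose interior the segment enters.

Obstacle 1 [(0,0) (9,3) (8,10) (3,9) (0,7)]:
  edge (0,0)–(9,3): clear
  edge (9,3)–(8,10): clear
  edge (8,10)–(3,9): clear
  edge (3,9)–(0,7): clear
  edge (0,7)–(0,0): clear
  midpoint (3/2,14) outside
  → clear
Obstacle 2 [(13,3) (14,1) (23,3) (23,9) (20,10)]:
  edge (13,3)–(14,1): clear
  edge (14,1)–(23,3): clear
  edge (23,3)–(23,9): clear
  edge (23,9)–(20,10): clear
  edge (20,10)–(13,3): clear
  midpoint (3/2,14) outside
  → clear
Obstacle 3 [(0,20) (5,15) (10,13) (11,24) (0,21)]:
  edge (0,20)–(5,15): clear
  edge (5,15)–(10,13): clear
  edge (10,13)–(11,24): clear
  edge (11,24)–(0,21): clear
  edge (0,21)–(0,20): clear
  midpoint (3/2,14) outside
  → clear

FREE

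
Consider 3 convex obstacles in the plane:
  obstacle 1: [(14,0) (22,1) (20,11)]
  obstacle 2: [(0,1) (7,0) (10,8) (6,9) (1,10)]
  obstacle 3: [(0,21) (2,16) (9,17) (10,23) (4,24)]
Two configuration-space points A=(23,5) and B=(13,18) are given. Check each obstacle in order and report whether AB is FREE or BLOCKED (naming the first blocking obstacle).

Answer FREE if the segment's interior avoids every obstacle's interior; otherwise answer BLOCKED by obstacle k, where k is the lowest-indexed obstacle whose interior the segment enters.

Obstacle 1 [(14,0) (22,1) (20,11)]:
  edge (14,0)–(22,1): clear
  edge (22,1)–(20,11): crosses AB
  edge (20,11)–(14,0): crosses AB
  → BLOCKED
Obstacle 2 [(0,1) (7,0) (10,8) (6,9) (1,10)]:
  edge (0,1)–(7,0): clear
  edge (7,0)–(10,8): clear
  edge (10,8)–(6,9): clear
  edge (6,9)–(1,10): clear
  edge (1,10)–(0,1): clear
  midpoint (18,23/2) outside
  → clear
Obstacle 3 [(0,21) (2,16) (9,17) (10,23) (4,24)]:
  edge (0,21)–(2,16): clear
  edge (2,16)–(9,17): clear
  edge (9,17)–(10,23): clear
  edge (10,23)–(4,24): clear
  edge (4,24)–(0,21): clear
  midpoint (18,23/2) outside
  → clear

BLOCKED by obstacle 1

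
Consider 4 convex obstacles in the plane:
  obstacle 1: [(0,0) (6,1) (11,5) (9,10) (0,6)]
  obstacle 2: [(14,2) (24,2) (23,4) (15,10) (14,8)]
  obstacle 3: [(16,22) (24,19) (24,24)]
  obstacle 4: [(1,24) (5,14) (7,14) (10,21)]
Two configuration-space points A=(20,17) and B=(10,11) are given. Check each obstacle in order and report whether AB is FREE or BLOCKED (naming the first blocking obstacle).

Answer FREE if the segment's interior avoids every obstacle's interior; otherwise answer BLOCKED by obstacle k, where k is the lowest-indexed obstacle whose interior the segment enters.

Obstacle 1 [(0,0) (6,1) (11,5) (9,10) (0,6)]:
  edge (0,0)–(6,1): clear
  edge (6,1)–(11,5): clear
  edge (11,5)–(9,10): clear
  edge (9,10)–(0,6): clear
  edge (0,6)–(0,0): clear
  midpoint (15,14) outside
  → clear
Obstacle 2 [(14,2) (24,2) (23,4) (15,10) (14,8)]:
  edge (14,2)–(24,2): clear
  edge (24,2)–(23,4): clear
  edge (23,4)–(15,10): clear
  edge (15,10)–(14,8): clear
  edge (14,8)–(14,2): clear
  midpoint (15,14) outside
  → clear
Obstacle 3 [(16,22) (24,19) (24,24)]:
  edge (16,22)–(24,19): clear
  edge (24,19)–(24,24): clear
  edge (24,24)–(16,22): clear
  midpoint (15,14) outside
  → clear
Obstacle 4 [(1,24) (5,14) (7,14) (10,21)]:
  edge (1,24)–(5,14): clear
  edge (5,14)–(7,14): clear
  edge (7,14)–(10,21): clear
  edge (10,21)–(1,24): clear
  midpoint (15,14) outside
  → clear

FREE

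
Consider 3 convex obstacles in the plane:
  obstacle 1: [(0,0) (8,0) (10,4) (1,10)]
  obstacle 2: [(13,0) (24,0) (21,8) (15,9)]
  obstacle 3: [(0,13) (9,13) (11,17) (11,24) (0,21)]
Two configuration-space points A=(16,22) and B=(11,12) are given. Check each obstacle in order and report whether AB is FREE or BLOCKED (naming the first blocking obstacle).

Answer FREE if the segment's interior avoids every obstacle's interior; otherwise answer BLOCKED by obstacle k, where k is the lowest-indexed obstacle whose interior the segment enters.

FREE

Obstacle 1 [(0,0) (8,0) (10,4) (1,10)]:
  edge (0,0)–(8,0): clear
  edge (8,0)–(10,4): clear
  edge (10,4)–(1,10): clear
  edge (1,10)–(0,0): clear
  midpoint (27/2,17) outside
  → clear
Obstacle 2 [(13,0) (24,0) (21,8) (15,9)]:
  edge (13,0)–(24,0): clear
  edge (24,0)–(21,8): clear
  edge (21,8)–(15,9): clear
  edge (15,9)–(13,0): clear
  midpoint (27/2,17) outside
  → clear
Obstacle 3 [(0,13) (9,13) (11,17) (11,24) (0,21)]:
  edge (0,13)–(9,13): clear
  edge (9,13)–(11,17): clear
  edge (11,17)–(11,24): clear
  edge (11,24)–(0,21): clear
  edge (0,21)–(0,13): clear
  midpoint (27/2,17) outside
  → clear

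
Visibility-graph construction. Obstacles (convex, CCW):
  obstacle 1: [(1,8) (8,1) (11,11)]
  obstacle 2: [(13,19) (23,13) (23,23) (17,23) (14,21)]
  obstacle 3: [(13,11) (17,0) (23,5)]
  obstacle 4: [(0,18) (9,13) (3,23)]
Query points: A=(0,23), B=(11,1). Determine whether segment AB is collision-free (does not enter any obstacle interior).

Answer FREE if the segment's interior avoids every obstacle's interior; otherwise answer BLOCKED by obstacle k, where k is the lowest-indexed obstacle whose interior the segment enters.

BLOCKED by obstacle 1

Obstacle 1 [(1,8) (8,1) (11,11)]:
  edge (1,8)–(8,1): clear
  edge (8,1)–(11,11): crosses AB
  edge (11,11)–(1,8): crosses AB
  → BLOCKED
Obstacle 2 [(13,19) (23,13) (23,23) (17,23) (14,21)]:
  edge (13,19)–(23,13): clear
  edge (23,13)–(23,23): clear
  edge (23,23)–(17,23): clear
  edge (17,23)–(14,21): clear
  edge (14,21)–(13,19): clear
  midpoint (11/2,12) outside
  → clear
Obstacle 3 [(13,11) (17,0) (23,5)]:
  edge (13,11)–(17,0): clear
  edge (17,0)–(23,5): clear
  edge (23,5)–(13,11): clear
  midpoint (11/2,12) outside
  → clear
Obstacle 4 [(0,18) (9,13) (3,23)]:
  edge (0,18)–(9,13): crosses AB
  edge (9,13)–(3,23): clear
  edge (3,23)–(0,18): crosses AB
  → BLOCKED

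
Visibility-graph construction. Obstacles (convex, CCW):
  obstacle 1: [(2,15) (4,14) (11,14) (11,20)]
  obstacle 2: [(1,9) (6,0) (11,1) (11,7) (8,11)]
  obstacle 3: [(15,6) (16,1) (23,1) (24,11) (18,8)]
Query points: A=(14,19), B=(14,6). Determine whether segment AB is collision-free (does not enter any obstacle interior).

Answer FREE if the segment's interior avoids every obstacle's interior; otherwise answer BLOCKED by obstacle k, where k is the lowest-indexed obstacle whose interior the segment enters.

FREE

Obstacle 1 [(2,15) (4,14) (11,14) (11,20)]:
  edge (2,15)–(4,14): clear
  edge (4,14)–(11,14): clear
  edge (11,14)–(11,20): clear
  edge (11,20)–(2,15): clear
  midpoint (14,25/2) outside
  → clear
Obstacle 2 [(1,9) (6,0) (11,1) (11,7) (8,11)]:
  edge (1,9)–(6,0): clear
  edge (6,0)–(11,1): clear
  edge (11,1)–(11,7): clear
  edge (11,7)–(8,11): clear
  edge (8,11)–(1,9): clear
  midpoint (14,25/2) outside
  → clear
Obstacle 3 [(15,6) (16,1) (23,1) (24,11) (18,8)]:
  edge (15,6)–(16,1): clear
  edge (16,1)–(23,1): clear
  edge (23,1)–(24,11): clear
  edge (24,11)–(18,8): clear
  edge (18,8)–(15,6): clear
  midpoint (14,25/2) outside
  → clear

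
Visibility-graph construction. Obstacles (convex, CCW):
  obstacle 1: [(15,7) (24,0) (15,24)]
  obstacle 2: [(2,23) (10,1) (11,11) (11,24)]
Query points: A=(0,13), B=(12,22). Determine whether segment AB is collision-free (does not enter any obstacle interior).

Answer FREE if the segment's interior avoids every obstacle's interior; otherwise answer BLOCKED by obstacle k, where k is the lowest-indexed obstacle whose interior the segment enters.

Obstacle 1 [(15,7) (24,0) (15,24)]:
  edge (15,7)–(24,0): clear
  edge (24,0)–(15,24): clear
  edge (15,24)–(15,7): clear
  midpoint (6,35/2) outside
  → clear
Obstacle 2 [(2,23) (10,1) (11,11) (11,24)]:
  edge (2,23)–(10,1): crosses AB
  edge (10,1)–(11,11): clear
  edge (11,11)–(11,24): crosses AB
  edge (11,24)–(2,23): clear
  → BLOCKED

BLOCKED by obstacle 2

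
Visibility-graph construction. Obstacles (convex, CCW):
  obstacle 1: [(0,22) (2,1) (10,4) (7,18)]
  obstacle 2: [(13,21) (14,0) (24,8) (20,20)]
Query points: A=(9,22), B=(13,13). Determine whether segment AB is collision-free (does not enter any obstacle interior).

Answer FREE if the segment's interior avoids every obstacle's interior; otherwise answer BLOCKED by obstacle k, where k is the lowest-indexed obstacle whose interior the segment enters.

Obstacle 1 [(0,22) (2,1) (10,4) (7,18)]:
  edge (0,22)–(2,1): clear
  edge (2,1)–(10,4): clear
  edge (10,4)–(7,18): clear
  edge (7,18)–(0,22): clear
  midpoint (11,35/2) outside
  → clear
Obstacle 2 [(13,21) (14,0) (24,8) (20,20)]:
  edge (13,21)–(14,0): clear
  edge (14,0)–(24,8): clear
  edge (24,8)–(20,20): clear
  edge (20,20)–(13,21): clear
  midpoint (11,35/2) outside
  → clear

FREE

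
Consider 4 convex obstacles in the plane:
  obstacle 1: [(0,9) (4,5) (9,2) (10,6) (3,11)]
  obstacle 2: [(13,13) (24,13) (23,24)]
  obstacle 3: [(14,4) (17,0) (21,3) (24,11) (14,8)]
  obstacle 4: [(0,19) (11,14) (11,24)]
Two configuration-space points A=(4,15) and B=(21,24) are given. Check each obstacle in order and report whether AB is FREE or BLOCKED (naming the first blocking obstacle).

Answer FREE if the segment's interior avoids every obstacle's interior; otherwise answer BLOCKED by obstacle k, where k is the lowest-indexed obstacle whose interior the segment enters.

BLOCKED by obstacle 4

Obstacle 1 [(0,9) (4,5) (9,2) (10,6) (3,11)]:
  edge (0,9)–(4,5): clear
  edge (4,5)–(9,2): clear
  edge (9,2)–(10,6): clear
  edge (10,6)–(3,11): clear
  edge (3,11)–(0,9): clear
  midpoint (25/2,39/2) outside
  → clear
Obstacle 2 [(13,13) (24,13) (23,24)]:
  edge (13,13)–(24,13): clear
  edge (24,13)–(23,24): clear
  edge (23,24)–(13,13): clear
  midpoint (25/2,39/2) outside
  → clear
Obstacle 3 [(14,4) (17,0) (21,3) (24,11) (14,8)]:
  edge (14,4)–(17,0): clear
  edge (17,0)–(21,3): clear
  edge (21,3)–(24,11): clear
  edge (24,11)–(14,8): clear
  edge (14,8)–(14,4): clear
  midpoint (25/2,39/2) outside
  → clear
Obstacle 4 [(0,19) (11,14) (11,24)]:
  edge (0,19)–(11,14): crosses AB
  edge (11,14)–(11,24): crosses AB
  edge (11,24)–(0,19): clear
  → BLOCKED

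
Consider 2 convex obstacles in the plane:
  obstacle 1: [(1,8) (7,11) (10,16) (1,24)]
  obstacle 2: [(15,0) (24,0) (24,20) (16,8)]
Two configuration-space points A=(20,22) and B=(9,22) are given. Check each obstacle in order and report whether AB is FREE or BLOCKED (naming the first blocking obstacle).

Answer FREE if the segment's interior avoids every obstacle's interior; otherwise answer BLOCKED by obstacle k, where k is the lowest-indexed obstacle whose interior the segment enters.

FREE

Obstacle 1 [(1,8) (7,11) (10,16) (1,24)]:
  edge (1,8)–(7,11): clear
  edge (7,11)–(10,16): clear
  edge (10,16)–(1,24): clear
  edge (1,24)–(1,8): clear
  midpoint (29/2,22) outside
  → clear
Obstacle 2 [(15,0) (24,0) (24,20) (16,8)]:
  edge (15,0)–(24,0): clear
  edge (24,0)–(24,20): clear
  edge (24,20)–(16,8): clear
  edge (16,8)–(15,0): clear
  midpoint (29/2,22) outside
  → clear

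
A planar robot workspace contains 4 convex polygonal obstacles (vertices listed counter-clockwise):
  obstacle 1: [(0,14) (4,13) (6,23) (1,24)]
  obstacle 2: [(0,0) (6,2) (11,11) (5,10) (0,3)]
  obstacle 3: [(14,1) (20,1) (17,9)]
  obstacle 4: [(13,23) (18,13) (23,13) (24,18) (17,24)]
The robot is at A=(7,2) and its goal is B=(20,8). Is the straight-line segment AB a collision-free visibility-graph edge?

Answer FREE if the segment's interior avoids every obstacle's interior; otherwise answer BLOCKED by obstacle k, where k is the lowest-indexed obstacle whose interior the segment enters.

Obstacle 1 [(0,14) (4,13) (6,23) (1,24)]:
  edge (0,14)–(4,13): clear
  edge (4,13)–(6,23): clear
  edge (6,23)–(1,24): clear
  edge (1,24)–(0,14): clear
  midpoint (27/2,5) outside
  → clear
Obstacle 2 [(0,0) (6,2) (11,11) (5,10) (0,3)]:
  edge (0,0)–(6,2): clear
  edge (6,2)–(11,11): clear
  edge (11,11)–(5,10): clear
  edge (5,10)–(0,3): clear
  edge (0,3)–(0,0): clear
  midpoint (27/2,5) outside
  → clear
Obstacle 3 [(14,1) (20,1) (17,9)]:
  edge (14,1)–(20,1): clear
  edge (20,1)–(17,9): crosses AB
  edge (17,9)–(14,1): crosses AB
  → BLOCKED
Obstacle 4 [(13,23) (18,13) (23,13) (24,18) (17,24)]:
  edge (13,23)–(18,13): clear
  edge (18,13)–(23,13): clear
  edge (23,13)–(24,18): clear
  edge (24,18)–(17,24): clear
  edge (17,24)–(13,23): clear
  midpoint (27/2,5) outside
  → clear

BLOCKED by obstacle 3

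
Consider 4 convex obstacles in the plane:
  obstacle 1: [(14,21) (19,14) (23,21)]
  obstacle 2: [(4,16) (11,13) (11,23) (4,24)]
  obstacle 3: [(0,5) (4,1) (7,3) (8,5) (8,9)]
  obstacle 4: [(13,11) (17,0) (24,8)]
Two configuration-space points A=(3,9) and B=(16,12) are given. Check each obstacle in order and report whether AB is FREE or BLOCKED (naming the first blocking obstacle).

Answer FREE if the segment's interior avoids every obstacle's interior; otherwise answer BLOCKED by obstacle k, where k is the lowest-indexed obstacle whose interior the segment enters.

FREE

Obstacle 1 [(14,21) (19,14) (23,21)]:
  edge (14,21)–(19,14): clear
  edge (19,14)–(23,21): clear
  edge (23,21)–(14,21): clear
  midpoint (19/2,21/2) outside
  → clear
Obstacle 2 [(4,16) (11,13) (11,23) (4,24)]:
  edge (4,16)–(11,13): clear
  edge (11,13)–(11,23): clear
  edge (11,23)–(4,24): clear
  edge (4,24)–(4,16): clear
  midpoint (19/2,21/2) outside
  → clear
Obstacle 3 [(0,5) (4,1) (7,3) (8,5) (8,9)]:
  edge (0,5)–(4,1): clear
  edge (4,1)–(7,3): clear
  edge (7,3)–(8,5): clear
  edge (8,5)–(8,9): clear
  edge (8,9)–(0,5): clear
  midpoint (19/2,21/2) outside
  → clear
Obstacle 4 [(13,11) (17,0) (24,8)]:
  edge (13,11)–(17,0): clear
  edge (17,0)–(24,8): clear
  edge (24,8)–(13,11): clear
  midpoint (19/2,21/2) outside
  → clear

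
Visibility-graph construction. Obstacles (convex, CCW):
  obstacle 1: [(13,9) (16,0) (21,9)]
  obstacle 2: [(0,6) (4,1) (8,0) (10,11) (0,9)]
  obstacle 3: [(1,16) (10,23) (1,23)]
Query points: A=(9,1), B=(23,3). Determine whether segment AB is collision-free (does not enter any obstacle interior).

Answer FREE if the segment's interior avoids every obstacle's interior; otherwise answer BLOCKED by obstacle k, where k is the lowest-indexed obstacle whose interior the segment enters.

BLOCKED by obstacle 1

Obstacle 1 [(13,9) (16,0) (21,9)]:
  edge (13,9)–(16,0): crosses AB
  edge (16,0)–(21,9): crosses AB
  edge (21,9)–(13,9): clear
  → BLOCKED
Obstacle 2 [(0,6) (4,1) (8,0) (10,11) (0,9)]:
  edge (0,6)–(4,1): clear
  edge (4,1)–(8,0): clear
  edge (8,0)–(10,11): clear
  edge (10,11)–(0,9): clear
  edge (0,9)–(0,6): clear
  midpoint (16,2) outside
  → clear
Obstacle 3 [(1,16) (10,23) (1,23)]:
  edge (1,16)–(10,23): clear
  edge (10,23)–(1,23): clear
  edge (1,23)–(1,16): clear
  midpoint (16,2) outside
  → clear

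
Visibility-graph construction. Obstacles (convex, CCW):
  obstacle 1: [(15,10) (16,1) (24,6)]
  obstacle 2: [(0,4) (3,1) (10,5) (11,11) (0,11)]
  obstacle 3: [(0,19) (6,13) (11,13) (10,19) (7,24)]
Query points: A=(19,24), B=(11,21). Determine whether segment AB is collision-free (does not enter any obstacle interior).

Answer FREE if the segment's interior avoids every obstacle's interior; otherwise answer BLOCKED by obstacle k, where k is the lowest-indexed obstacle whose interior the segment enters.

FREE

Obstacle 1 [(15,10) (16,1) (24,6)]:
  edge (15,10)–(16,1): clear
  edge (16,1)–(24,6): clear
  edge (24,6)–(15,10): clear
  midpoint (15,45/2) outside
  → clear
Obstacle 2 [(0,4) (3,1) (10,5) (11,11) (0,11)]:
  edge (0,4)–(3,1): clear
  edge (3,1)–(10,5): clear
  edge (10,5)–(11,11): clear
  edge (11,11)–(0,11): clear
  edge (0,11)–(0,4): clear
  midpoint (15,45/2) outside
  → clear
Obstacle 3 [(0,19) (6,13) (11,13) (10,19) (7,24)]:
  edge (0,19)–(6,13): clear
  edge (6,13)–(11,13): clear
  edge (11,13)–(10,19): clear
  edge (10,19)–(7,24): clear
  edge (7,24)–(0,19): clear
  midpoint (15,45/2) outside
  → clear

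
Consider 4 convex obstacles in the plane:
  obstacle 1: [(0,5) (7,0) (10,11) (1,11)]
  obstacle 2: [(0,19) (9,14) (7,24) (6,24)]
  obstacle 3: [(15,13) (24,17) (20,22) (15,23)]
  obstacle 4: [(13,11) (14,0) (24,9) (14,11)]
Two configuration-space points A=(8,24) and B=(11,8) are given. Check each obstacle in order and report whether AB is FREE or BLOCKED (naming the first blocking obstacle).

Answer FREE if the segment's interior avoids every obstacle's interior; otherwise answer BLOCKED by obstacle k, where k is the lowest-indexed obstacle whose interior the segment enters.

FREE

Obstacle 1 [(0,5) (7,0) (10,11) (1,11)]:
  edge (0,5)–(7,0): clear
  edge (7,0)–(10,11): clear
  edge (10,11)–(1,11): clear
  edge (1,11)–(0,5): clear
  midpoint (19/2,16) outside
  → clear
Obstacle 2 [(0,19) (9,14) (7,24) (6,24)]:
  edge (0,19)–(9,14): clear
  edge (9,14)–(7,24): clear
  edge (7,24)–(6,24): clear
  edge (6,24)–(0,19): clear
  midpoint (19/2,16) outside
  → clear
Obstacle 3 [(15,13) (24,17) (20,22) (15,23)]:
  edge (15,13)–(24,17): clear
  edge (24,17)–(20,22): clear
  edge (20,22)–(15,23): clear
  edge (15,23)–(15,13): clear
  midpoint (19/2,16) outside
  → clear
Obstacle 4 [(13,11) (14,0) (24,9) (14,11)]:
  edge (13,11)–(14,0): clear
  edge (14,0)–(24,9): clear
  edge (24,9)–(14,11): clear
  edge (14,11)–(13,11): clear
  midpoint (19/2,16) outside
  → clear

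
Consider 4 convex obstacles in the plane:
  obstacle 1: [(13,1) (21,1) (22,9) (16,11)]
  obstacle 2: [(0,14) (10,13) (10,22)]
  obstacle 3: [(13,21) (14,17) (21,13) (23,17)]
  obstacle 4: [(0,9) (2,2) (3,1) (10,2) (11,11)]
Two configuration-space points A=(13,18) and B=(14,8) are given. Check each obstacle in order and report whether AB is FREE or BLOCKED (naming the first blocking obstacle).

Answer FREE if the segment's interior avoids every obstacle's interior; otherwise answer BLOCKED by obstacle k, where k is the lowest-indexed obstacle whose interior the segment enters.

FREE

Obstacle 1 [(13,1) (21,1) (22,9) (16,11)]:
  edge (13,1)–(21,1): clear
  edge (21,1)–(22,9): clear
  edge (22,9)–(16,11): clear
  edge (16,11)–(13,1): clear
  midpoint (27/2,13) outside
  → clear
Obstacle 2 [(0,14) (10,13) (10,22)]:
  edge (0,14)–(10,13): clear
  edge (10,13)–(10,22): clear
  edge (10,22)–(0,14): clear
  midpoint (27/2,13) outside
  → clear
Obstacle 3 [(13,21) (14,17) (21,13) (23,17)]:
  edge (13,21)–(14,17): clear
  edge (14,17)–(21,13): clear
  edge (21,13)–(23,17): clear
  edge (23,17)–(13,21): clear
  midpoint (27/2,13) outside
  → clear
Obstacle 4 [(0,9) (2,2) (3,1) (10,2) (11,11)]:
  edge (0,9)–(2,2): clear
  edge (2,2)–(3,1): clear
  edge (3,1)–(10,2): clear
  edge (10,2)–(11,11): clear
  edge (11,11)–(0,9): clear
  midpoint (27/2,13) outside
  → clear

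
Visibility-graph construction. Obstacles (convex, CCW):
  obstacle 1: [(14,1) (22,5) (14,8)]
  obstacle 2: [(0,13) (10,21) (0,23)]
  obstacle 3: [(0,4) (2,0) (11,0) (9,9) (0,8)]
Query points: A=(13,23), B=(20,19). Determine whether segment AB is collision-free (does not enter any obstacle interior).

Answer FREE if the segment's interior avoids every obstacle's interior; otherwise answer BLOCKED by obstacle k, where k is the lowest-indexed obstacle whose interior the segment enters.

FREE

Obstacle 1 [(14,1) (22,5) (14,8)]:
  edge (14,1)–(22,5): clear
  edge (22,5)–(14,8): clear
  edge (14,8)–(14,1): clear
  midpoint (33/2,21) outside
  → clear
Obstacle 2 [(0,13) (10,21) (0,23)]:
  edge (0,13)–(10,21): clear
  edge (10,21)–(0,23): clear
  edge (0,23)–(0,13): clear
  midpoint (33/2,21) outside
  → clear
Obstacle 3 [(0,4) (2,0) (11,0) (9,9) (0,8)]:
  edge (0,4)–(2,0): clear
  edge (2,0)–(11,0): clear
  edge (11,0)–(9,9): clear
  edge (9,9)–(0,8): clear
  edge (0,8)–(0,4): clear
  midpoint (33/2,21) outside
  → clear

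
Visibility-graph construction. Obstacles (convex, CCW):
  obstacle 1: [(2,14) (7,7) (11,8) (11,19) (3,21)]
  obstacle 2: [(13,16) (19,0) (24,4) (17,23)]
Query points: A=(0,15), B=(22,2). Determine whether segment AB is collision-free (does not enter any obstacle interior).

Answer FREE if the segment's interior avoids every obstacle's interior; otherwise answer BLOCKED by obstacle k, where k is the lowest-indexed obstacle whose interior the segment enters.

BLOCKED by obstacle 1

Obstacle 1 [(2,14) (7,7) (11,8) (11,19) (3,21)]:
  edge (2,14)–(7,7): crosses AB
  edge (7,7)–(11,8): clear
  edge (11,8)–(11,19): crosses AB
  edge (11,19)–(3,21): clear
  edge (3,21)–(2,14): clear
  → BLOCKED
Obstacle 2 [(13,16) (19,0) (24,4) (17,23)]:
  edge (13,16)–(19,0): crosses AB
  edge (19,0)–(24,4): crosses AB
  edge (24,4)–(17,23): clear
  edge (17,23)–(13,16): clear
  → BLOCKED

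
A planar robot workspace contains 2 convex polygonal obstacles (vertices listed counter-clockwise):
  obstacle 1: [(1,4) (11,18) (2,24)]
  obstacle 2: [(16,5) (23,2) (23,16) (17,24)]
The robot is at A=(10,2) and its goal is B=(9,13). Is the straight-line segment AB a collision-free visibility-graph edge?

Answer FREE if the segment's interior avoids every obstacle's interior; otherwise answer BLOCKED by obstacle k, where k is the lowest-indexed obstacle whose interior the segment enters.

Obstacle 1 [(1,4) (11,18) (2,24)]:
  edge (1,4)–(11,18): clear
  edge (11,18)–(2,24): clear
  edge (2,24)–(1,4): clear
  midpoint (19/2,15/2) outside
  → clear
Obstacle 2 [(16,5) (23,2) (23,16) (17,24)]:
  edge (16,5)–(23,2): clear
  edge (23,2)–(23,16): clear
  edge (23,16)–(17,24): clear
  edge (17,24)–(16,5): clear
  midpoint (19/2,15/2) outside
  → clear

FREE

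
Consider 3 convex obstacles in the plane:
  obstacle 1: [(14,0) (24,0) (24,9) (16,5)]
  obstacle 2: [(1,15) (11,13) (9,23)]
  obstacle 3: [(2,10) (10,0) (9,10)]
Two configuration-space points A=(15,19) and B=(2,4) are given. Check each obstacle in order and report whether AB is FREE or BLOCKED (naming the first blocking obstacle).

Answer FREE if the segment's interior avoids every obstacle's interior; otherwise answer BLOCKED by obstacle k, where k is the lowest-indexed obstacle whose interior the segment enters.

BLOCKED by obstacle 2

Obstacle 1 [(14,0) (24,0) (24,9) (16,5)]:
  edge (14,0)–(24,0): clear
  edge (24,0)–(24,9): clear
  edge (24,9)–(16,5): clear
  edge (16,5)–(14,0): clear
  midpoint (17/2,23/2) outside
  → clear
Obstacle 2 [(1,15) (11,13) (9,23)]:
  edge (1,15)–(11,13): crosses AB
  edge (11,13)–(9,23): crosses AB
  edge (9,23)–(1,15): clear
  → BLOCKED
Obstacle 3 [(2,10) (10,0) (9,10)]:
  edge (2,10)–(10,0): crosses AB
  edge (10,0)–(9,10): clear
  edge (9,10)–(2,10): crosses AB
  → BLOCKED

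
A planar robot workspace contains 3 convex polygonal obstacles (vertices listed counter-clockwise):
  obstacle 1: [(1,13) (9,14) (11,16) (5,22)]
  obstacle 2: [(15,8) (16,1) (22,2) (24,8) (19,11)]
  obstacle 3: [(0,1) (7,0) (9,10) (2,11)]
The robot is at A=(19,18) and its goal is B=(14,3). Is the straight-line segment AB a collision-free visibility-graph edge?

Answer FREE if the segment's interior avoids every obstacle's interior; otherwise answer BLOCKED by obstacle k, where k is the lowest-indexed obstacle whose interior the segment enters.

Obstacle 1 [(1,13) (9,14) (11,16) (5,22)]:
  edge (1,13)–(9,14): clear
  edge (9,14)–(11,16): clear
  edge (11,16)–(5,22): clear
  edge (5,22)–(1,13): clear
  midpoint (33/2,21/2) outside
  → clear
Obstacle 2 [(15,8) (16,1) (22,2) (24,8) (19,11)]:
  edge (15,8)–(16,1): crosses AB
  edge (16,1)–(22,2): clear
  edge (22,2)–(24,8): clear
  edge (24,8)–(19,11): clear
  edge (19,11)–(15,8): crosses AB
  → BLOCKED
Obstacle 3 [(0,1) (7,0) (9,10) (2,11)]:
  edge (0,1)–(7,0): clear
  edge (7,0)–(9,10): clear
  edge (9,10)–(2,11): clear
  edge (2,11)–(0,1): clear
  midpoint (33/2,21/2) outside
  → clear

BLOCKED by obstacle 2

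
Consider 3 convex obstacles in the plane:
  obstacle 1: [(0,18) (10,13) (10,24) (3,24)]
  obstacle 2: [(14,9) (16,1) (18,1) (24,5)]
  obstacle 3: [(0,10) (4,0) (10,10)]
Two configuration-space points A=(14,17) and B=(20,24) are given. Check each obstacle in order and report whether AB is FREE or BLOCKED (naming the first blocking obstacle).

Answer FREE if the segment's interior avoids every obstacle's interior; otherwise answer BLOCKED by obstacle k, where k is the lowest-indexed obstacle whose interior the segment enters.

FREE

Obstacle 1 [(0,18) (10,13) (10,24) (3,24)]:
  edge (0,18)–(10,13): clear
  edge (10,13)–(10,24): clear
  edge (10,24)–(3,24): clear
  edge (3,24)–(0,18): clear
  midpoint (17,41/2) outside
  → clear
Obstacle 2 [(14,9) (16,1) (18,1) (24,5)]:
  edge (14,9)–(16,1): clear
  edge (16,1)–(18,1): clear
  edge (18,1)–(24,5): clear
  edge (24,5)–(14,9): clear
  midpoint (17,41/2) outside
  → clear
Obstacle 3 [(0,10) (4,0) (10,10)]:
  edge (0,10)–(4,0): clear
  edge (4,0)–(10,10): clear
  edge (10,10)–(0,10): clear
  midpoint (17,41/2) outside
  → clear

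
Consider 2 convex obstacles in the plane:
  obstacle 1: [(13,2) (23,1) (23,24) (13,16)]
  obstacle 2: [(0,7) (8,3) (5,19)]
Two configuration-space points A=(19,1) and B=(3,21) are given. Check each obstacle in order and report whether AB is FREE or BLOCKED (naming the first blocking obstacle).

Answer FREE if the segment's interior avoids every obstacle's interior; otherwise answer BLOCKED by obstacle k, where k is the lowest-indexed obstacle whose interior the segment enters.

BLOCKED by obstacle 1

Obstacle 1 [(13,2) (23,1) (23,24) (13,16)]:
  edge (13,2)–(23,1): crosses AB
  edge (23,1)–(23,24): clear
  edge (23,24)–(13,16): clear
  edge (13,16)–(13,2): crosses AB
  → BLOCKED
Obstacle 2 [(0,7) (8,3) (5,19)]:
  edge (0,7)–(8,3): clear
  edge (8,3)–(5,19): crosses AB
  edge (5,19)–(0,7): crosses AB
  → BLOCKED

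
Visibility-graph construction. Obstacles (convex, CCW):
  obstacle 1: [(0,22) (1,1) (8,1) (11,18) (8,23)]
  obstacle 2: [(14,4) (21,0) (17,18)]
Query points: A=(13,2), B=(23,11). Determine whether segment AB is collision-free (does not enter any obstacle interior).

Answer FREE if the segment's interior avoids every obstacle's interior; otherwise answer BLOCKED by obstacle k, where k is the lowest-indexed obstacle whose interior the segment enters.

BLOCKED by obstacle 2

Obstacle 1 [(0,22) (1,1) (8,1) (11,18) (8,23)]:
  edge (0,22)–(1,1): clear
  edge (1,1)–(8,1): clear
  edge (8,1)–(11,18): clear
  edge (11,18)–(8,23): clear
  edge (8,23)–(0,22): clear
  midpoint (18,13/2) outside
  → clear
Obstacle 2 [(14,4) (21,0) (17,18)]:
  edge (14,4)–(21,0): crosses AB
  edge (21,0)–(17,18): crosses AB
  edge (17,18)–(14,4): clear
  → BLOCKED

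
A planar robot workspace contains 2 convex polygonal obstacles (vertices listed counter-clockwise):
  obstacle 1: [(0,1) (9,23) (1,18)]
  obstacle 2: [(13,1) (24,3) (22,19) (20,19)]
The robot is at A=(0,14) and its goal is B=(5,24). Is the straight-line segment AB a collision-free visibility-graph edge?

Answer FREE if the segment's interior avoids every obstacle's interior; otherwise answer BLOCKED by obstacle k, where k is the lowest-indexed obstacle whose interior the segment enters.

BLOCKED by obstacle 1

Obstacle 1 [(0,1) (9,23) (1,18)]:
  edge (0,1)–(9,23): clear
  edge (9,23)–(1,18): crosses AB
  edge (1,18)–(0,1): crosses AB
  → BLOCKED
Obstacle 2 [(13,1) (24,3) (22,19) (20,19)]:
  edge (13,1)–(24,3): clear
  edge (24,3)–(22,19): clear
  edge (22,19)–(20,19): clear
  edge (20,19)–(13,1): clear
  midpoint (5/2,19) outside
  → clear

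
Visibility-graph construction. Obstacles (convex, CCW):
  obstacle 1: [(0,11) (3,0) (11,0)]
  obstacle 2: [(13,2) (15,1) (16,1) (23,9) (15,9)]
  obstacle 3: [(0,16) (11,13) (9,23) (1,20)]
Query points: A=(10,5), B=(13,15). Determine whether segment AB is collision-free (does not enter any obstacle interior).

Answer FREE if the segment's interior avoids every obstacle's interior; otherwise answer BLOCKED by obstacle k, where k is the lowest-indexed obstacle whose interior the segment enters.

FREE

Obstacle 1 [(0,11) (3,0) (11,0)]:
  edge (0,11)–(3,0): clear
  edge (3,0)–(11,0): clear
  edge (11,0)–(0,11): clear
  midpoint (23/2,10) outside
  → clear
Obstacle 2 [(13,2) (15,1) (16,1) (23,9) (15,9)]:
  edge (13,2)–(15,1): clear
  edge (15,1)–(16,1): clear
  edge (16,1)–(23,9): clear
  edge (23,9)–(15,9): clear
  edge (15,9)–(13,2): clear
  midpoint (23/2,10) outside
  → clear
Obstacle 3 [(0,16) (11,13) (9,23) (1,20)]:
  edge (0,16)–(11,13): clear
  edge (11,13)–(9,23): clear
  edge (9,23)–(1,20): clear
  edge (1,20)–(0,16): clear
  midpoint (23/2,10) outside
  → clear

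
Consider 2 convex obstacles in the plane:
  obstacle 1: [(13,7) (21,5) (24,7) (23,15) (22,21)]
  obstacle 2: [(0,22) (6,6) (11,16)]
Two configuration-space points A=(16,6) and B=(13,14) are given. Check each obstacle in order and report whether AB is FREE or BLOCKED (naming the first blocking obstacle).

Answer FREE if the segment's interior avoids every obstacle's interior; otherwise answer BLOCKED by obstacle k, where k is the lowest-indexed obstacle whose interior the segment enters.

Obstacle 1 [(13,7) (21,5) (24,7) (23,15) (22,21)]:
  edge (13,7)–(21,5): crosses AB
  edge (21,5)–(24,7): clear
  edge (24,7)–(23,15): clear
  edge (23,15)–(22,21): clear
  edge (22,21)–(13,7): crosses AB
  → BLOCKED
Obstacle 2 [(0,22) (6,6) (11,16)]:
  edge (0,22)–(6,6): clear
  edge (6,6)–(11,16): clear
  edge (11,16)–(0,22): clear
  midpoint (29/2,10) outside
  → clear

BLOCKED by obstacle 1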